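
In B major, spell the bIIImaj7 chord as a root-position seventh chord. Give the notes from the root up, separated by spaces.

The root of bIIImaj7 is the lowered 3rd degree: D# becomes D. Stacking thirds in B minor on D gives D–F#–A–C#.

D F# A C#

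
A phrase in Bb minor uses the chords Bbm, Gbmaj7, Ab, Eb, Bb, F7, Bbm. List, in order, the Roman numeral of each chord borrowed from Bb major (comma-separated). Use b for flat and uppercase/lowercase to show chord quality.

The diatonic triads in Bb minor (with V from harmonic minor) are Bbm, Cdim, Db, Ebm, F, Gb, Ab. Of the given chords, Bbm, Gbmaj7, Ab and F7 are diatonic. Eb (Eb–G–Bb) is not: scale degree 4 in Bb minor carries Ebm (iv). In Bb major the chord on that degree is Eb, so here it functions as IV, borrowed from the parallel major. But Bb (Bb–D–F) is foreign: the diatonic i on degree 1 is Bbm, whereas Bb comes from Bb major. It is labeled I.

IV, I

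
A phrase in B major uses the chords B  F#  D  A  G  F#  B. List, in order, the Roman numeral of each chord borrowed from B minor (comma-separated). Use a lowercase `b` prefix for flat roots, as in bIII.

The diatonic triads in B major are B, C#m, D#m, E, F#, G#m, A#dim. B and F# both belong to that set. But D (D–F#–A) is foreign: the diatonic iii on degree 3 is D#m, whereas D comes from B minor. It is labeled bIII. A (A–C#–E) is not: scale degree 7 in B major carries A#dim (vii°). In B minor the chord on that degree is A, so here it functions as bVII, borrowed from the parallel minor. G (G–B–D) doesn't fit — on degree 6 B major would have G#m (vi). G is the degree-6 chord of B minor, so it is the borrowed bVI.

bIII, bVII, bVI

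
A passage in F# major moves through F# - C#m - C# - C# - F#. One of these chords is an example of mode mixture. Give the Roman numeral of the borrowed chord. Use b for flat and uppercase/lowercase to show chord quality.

v

In F# major the diatonic chords are F#, G#m, A#m, B, C#, D#m, E#dim. F# and C# are both diatonic. C#m (C#–E–G#) is not: scale degree 5 in F# major carries C# (V). In F# minor the chord on that degree is C#m, so here it functions as v, borrowed from the parallel minor.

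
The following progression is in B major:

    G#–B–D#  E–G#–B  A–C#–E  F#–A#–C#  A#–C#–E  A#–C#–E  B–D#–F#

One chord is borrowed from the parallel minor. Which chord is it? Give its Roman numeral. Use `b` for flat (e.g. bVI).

B major has the diatonic set B, C#m, D#m, E, F#, G#m, A#dim. G#–B–D# = G#m, E–G#–B = E, F#–A#–C# = F#, A#–C#–E = A#dim and B–D#–F# = B are all diatonic. A–C#–E is not: scale degree 7 in B major carries A#dim (vii°). In B minor the chord on that degree is A, so here it functions as bVII, borrowed from the parallel minor.

bVII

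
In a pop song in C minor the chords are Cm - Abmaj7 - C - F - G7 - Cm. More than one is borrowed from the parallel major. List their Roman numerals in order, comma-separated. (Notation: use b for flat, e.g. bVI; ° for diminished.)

C minor has the diatonic set Cm, Ddim, Eb, Fm, G, Ab, Bb (with V from harmonic minor). Of the given chords, Cm, Abmaj7 and G7 are diatonic. But C (C–E–G) is foreign: the diatonic i on degree 1 is Cm, whereas C comes from C major. It is labeled I. F (F–A–C) doesn't fit — on degree 4 C minor would have Fm (iv). F is the degree-4 chord of C major, so it is the borrowed IV.

I, IV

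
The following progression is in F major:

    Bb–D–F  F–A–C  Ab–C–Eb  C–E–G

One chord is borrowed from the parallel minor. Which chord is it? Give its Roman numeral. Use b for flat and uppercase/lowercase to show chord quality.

bIII

F major has the diatonic set F, Gm, Am, Bb, C, Dm, Edim. Bb–D–F = Bb, F–A–C = F and C–E–G = C all belong to that set. Ab–C–Eb is not: scale degree 3 in F major carries Am (iii). In F minor the chord on that degree is Ab, so here it functions as bIII, borrowed from the parallel minor.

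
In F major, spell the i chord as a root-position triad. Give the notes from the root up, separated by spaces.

F Ab C

The root, F, is scale degree 1 — the same note in F major and F minor; only the chord quality changes. Stacking thirds in F minor on F gives F–Ab–C.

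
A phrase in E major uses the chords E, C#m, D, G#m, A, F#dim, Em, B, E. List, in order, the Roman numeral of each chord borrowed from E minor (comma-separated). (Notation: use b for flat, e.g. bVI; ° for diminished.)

E major has the diatonic set E, F#m, G#m, A, B, C#m, D#dim. E, C#m, G#m, A and B are all diatonic. But D (D–F#–A) is foreign: the diatonic vii° on degree 7 is D#dim, whereas D comes from E minor. It is labeled bVII. F#dim (F#–A–C) doesn't fit — on degree 2 E major would have F#m (ii). F#dim is the degree-2 chord of E minor, so it is the borrowed ii°. Em (E–G–B) doesn't fit — on degree 1 E major would have E (I). Em is the degree-1 chord of E minor, so it is the borrowed i.

bVII, ii°, i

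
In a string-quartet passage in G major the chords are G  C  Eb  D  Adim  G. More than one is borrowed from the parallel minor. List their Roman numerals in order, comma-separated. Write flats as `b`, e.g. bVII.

G major has the diatonic set G, Am, Bm, C, D, Em, F#dim. G, C and D all belong to that set. Eb (Eb–G–Bb) doesn't fit — on degree 6 G major would have Em (vi). Eb is the degree-6 chord of G minor, so it is the borrowed bVI. Adim (A–C–Eb) is not: scale degree 2 in G major carries Am (ii). In G minor the chord on that degree is Adim, so here it functions as ii°, borrowed from the parallel minor.

bVI, ii°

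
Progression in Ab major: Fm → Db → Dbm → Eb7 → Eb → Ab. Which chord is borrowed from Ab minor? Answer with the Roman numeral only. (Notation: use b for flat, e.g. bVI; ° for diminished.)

iv

In Ab major the diatonic chords are Ab, Bbm, Cm, Db, Eb, Fm, Gdim. Fm, Db, Eb7, Eb and Ab are all diatonic. Dbm (Db–Fb–Ab) doesn't fit — on degree 4 Ab major would have Db (IV). Dbm is the degree-4 chord of Ab minor, so it is the borrowed iv.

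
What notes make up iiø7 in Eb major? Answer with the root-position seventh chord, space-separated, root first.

iiø7 is built on scale degree 2, which is F in both Eb major and its parallel. Stacking thirds in Eb minor on F gives F–Ab–Cb–Eb.

F Ab Cb Eb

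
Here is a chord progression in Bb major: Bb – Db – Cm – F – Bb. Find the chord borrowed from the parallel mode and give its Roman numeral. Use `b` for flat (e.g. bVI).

The diatonic triads in Bb major are Bb, Cm, Dm, Eb, F, Gm, Adim. Bb, Cm and F all belong to that set. Db (Db–F–Ab) doesn't fit — on degree 3 Bb major would have Dm (iii). Db is the degree-3 chord of Bb minor, so it is the borrowed bIII.

bIII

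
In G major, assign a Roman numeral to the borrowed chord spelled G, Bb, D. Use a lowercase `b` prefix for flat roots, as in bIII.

The root G is the diatonic 1st degree of G major; the borrowing shows in the chord quality. G–Bb–D is a minor chord — the form found in G minor, not the diatonic I (G). Borrowed into G major it is written i.

i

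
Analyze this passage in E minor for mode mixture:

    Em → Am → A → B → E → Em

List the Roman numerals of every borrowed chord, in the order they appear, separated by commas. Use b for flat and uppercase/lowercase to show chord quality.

IV, I

In E minor (with V from harmonic minor) the diatonic chords are Em, F#dim, G, Am, B, C, D. Of the given chords, Em, Am and B are diatonic. But A (A–C#–E) is foreign: the diatonic iv on degree 4 is Am, whereas A comes from E major. It is labeled IV. E (E–G#–B) is not: scale degree 1 in E minor carries Em (i). In E major the chord on that degree is E, so here it functions as I, borrowed from the parallel major.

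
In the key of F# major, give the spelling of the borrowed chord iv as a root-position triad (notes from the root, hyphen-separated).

B-D-F#

iv is built on scale degree 4, which is B in both F# major and its parallel. Building the minor chord from the parallel minor on B: B–D–F#.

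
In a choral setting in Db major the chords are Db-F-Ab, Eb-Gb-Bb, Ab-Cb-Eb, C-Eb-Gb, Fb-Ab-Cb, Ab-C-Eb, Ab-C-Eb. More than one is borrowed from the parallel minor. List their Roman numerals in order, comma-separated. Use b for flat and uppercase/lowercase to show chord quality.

The diatonic triads in Db major are Db, Ebm, Fm, Gb, Ab, Bbm, Cdim. Db–F–Ab = Db, Eb–Gb–Bb = Ebm, C–Eb–Gb = Cdim and Ab–C–Eb = Ab are all diatonic. Ab–Cb–Eb doesn't fit — on degree 5 Db major would have Ab (V). Abm is the degree-5 chord of Db minor, so it is the borrowed v. But Fb–Ab–Cb is foreign: the diatonic iii on degree 3 is Fm, whereas Fb comes from Db minor. It is labeled bIII.

v, bIII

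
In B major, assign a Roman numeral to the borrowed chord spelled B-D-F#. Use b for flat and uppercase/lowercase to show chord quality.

The root B is the diatonic 1st degree of B major; the borrowing shows in the chord quality. B–D–F# is a minor chord — the form found in B minor, not the diatonic I (B). Borrowed into B major it is written i.

i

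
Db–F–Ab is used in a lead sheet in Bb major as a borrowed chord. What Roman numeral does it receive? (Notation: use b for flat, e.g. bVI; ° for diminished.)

bIII

Db is the lowered form of scale degree 3 in Bb major (the diatonic degree 3 is D). Diatonically Bb major has Dm (iii) on that degree; Db–F–Ab is instead the major chord native to Bb minor, so it takes the label bIII.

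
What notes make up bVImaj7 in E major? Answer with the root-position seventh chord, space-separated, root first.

The root of bVImaj7 is the lowered 6th degree: C# becomes C. In E minor the chord on C is C–E–G–B.

C E G B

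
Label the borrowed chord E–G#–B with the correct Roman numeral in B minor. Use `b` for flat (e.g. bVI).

IV

E is scale degree 4 in B minor. E–G#–B is a major chord — the form found in B major, not the diatonic iv (Em). Borrowed into B minor it is written IV.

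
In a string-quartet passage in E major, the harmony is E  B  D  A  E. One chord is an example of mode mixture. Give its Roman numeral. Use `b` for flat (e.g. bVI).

bVII

In E major the diatonic chords are E, F#m, G#m, A, B, C#m, D#dim. Of the given chords, E, B and A are diatonic. D (D–F#–A) is not: scale degree 7 in E major carries D#dim (vii°). In E minor the chord on that degree is D, so here it functions as bVII, borrowed from the parallel minor.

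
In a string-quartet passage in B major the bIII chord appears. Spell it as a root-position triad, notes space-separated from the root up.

D F# A

Scale degree 3 in B major is D#. bIII uses the lowered form, D, taken from B minor. Building the major chord from the parallel minor on D: D–F#–A.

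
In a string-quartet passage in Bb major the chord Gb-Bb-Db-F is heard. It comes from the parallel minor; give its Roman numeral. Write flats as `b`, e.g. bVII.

bVImaj7

In Bb major scale degree 6 is G; Gb is its lowered form, from Bb minor. Gb–Bb–Db–F is a major-seventh chord — the form found in Bb minor, not the diatonic vi (Gm). Borrowed into Bb major it is written bVImaj7.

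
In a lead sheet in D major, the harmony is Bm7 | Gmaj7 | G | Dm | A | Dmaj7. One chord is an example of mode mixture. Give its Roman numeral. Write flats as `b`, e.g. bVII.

i

In D major the diatonic chords are D, Em, F#m, G, A, Bm, C#dim. Bm7, Gmaj7, G, A and Dmaj7 all belong to that set. Dm (D–F–A) doesn't fit — on degree 1 D major would have D (I). Dm is the degree-1 chord of D minor, so it is the borrowed i.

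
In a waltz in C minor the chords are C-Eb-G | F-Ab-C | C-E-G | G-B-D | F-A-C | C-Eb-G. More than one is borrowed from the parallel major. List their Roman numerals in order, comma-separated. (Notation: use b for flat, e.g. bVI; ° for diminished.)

I, IV

In C minor (with V from harmonic minor) the diatonic chords are Cm, Ddim, Eb, Fm, G, Ab, Bb. C–Eb–G = Cm, F–Ab–C = Fm and G–B–D = G are all diatonic. But C–E–G is foreign: the diatonic i on degree 1 is Cm, whereas C comes from C major. It is labeled I. F–A–C is not: scale degree 4 in C minor carries Fm (iv). In C major the chord on that degree is F, so here it functions as IV, borrowed from the parallel major.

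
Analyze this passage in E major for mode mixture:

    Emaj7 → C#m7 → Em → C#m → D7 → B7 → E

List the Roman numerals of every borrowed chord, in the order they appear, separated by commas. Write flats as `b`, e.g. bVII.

The diatonic triads in E major are E, F#m, G#m, A, B, C#m, D#dim. Emaj7, C#m7, C#m, B7 and E are all diatonic. Em (E–G–B) doesn't fit — on degree 1 E major would have E (I). Em is the degree-1 chord of E minor, so it is the borrowed i. But D7 (D–F#–A–C) is foreign: the diatonic vii° on degree 7 is D#dim, whereas D7 comes from E minor. It is labeled bVII7.

i, bVII7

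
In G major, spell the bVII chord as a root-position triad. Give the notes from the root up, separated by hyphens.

F-A-C

Scale degree 7 in G major is F#. bVII uses the lowered form, F, taken from G minor. Stacking thirds in G minor on F gives F–A–C.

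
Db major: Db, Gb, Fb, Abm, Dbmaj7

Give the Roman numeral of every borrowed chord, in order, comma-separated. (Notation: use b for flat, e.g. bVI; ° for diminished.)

Db major has the diatonic set Db, Ebm, Fm, Gb, Ab, Bbm, Cdim. Db, Gb and Dbmaj7 are all diatonic. But Fb (Fb–Ab–Cb) is foreign: the diatonic iii on degree 3 is Fm, whereas Fb comes from Db minor. It is labeled bIII. But Abm (Ab–Cb–Eb) is foreign: the diatonic V on degree 5 is Ab, whereas Abm comes from Db minor. It is labeled v.

bIII, v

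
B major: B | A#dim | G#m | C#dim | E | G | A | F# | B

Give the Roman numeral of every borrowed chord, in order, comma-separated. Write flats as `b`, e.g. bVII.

ii°, bVI, bVII

The diatonic triads in B major are B, C#m, D#m, E, F#, G#m, A#dim. B, A#dim, G#m, E and F# all belong to that set. But C#dim (C#–E–G) is foreign: the diatonic ii on degree 2 is C#m, whereas C#dim comes from B minor. It is labeled ii°. G (G–B–D) is not: scale degree 6 in B major carries G#m (vi). In B minor the chord on that degree is G, so here it functions as bVI, borrowed from the parallel minor. A (A–C#–E) is not: scale degree 7 in B major carries A#dim (vii°). In B minor the chord on that degree is A, so here it functions as bVII, borrowed from the parallel minor.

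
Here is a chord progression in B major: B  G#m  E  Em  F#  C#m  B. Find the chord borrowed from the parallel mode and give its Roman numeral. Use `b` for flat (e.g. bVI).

The diatonic triads in B major are B, C#m, D#m, E, F#, G#m, A#dim. B, G#m, E, F# and C#m all belong to that set. Em (E–G–B) is not: scale degree 4 in B major carries E (IV). In B minor the chord on that degree is Em, so here it functions as iv, borrowed from the parallel minor.

iv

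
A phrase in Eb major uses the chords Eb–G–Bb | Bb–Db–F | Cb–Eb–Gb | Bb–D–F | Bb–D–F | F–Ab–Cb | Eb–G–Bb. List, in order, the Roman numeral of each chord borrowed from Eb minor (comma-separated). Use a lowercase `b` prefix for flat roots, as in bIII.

v, bVI, ii°

The diatonic triads in Eb major are Eb, Fm, Gm, Ab, Bb, Cm, Ddim. Eb–G–Bb = Eb and Bb–D–F = Bb both belong to that set. Bb–Db–F doesn't fit — on degree 5 Eb major would have Bb (V). Bbm is the degree-5 chord of Eb minor, so it is the borrowed v. Cb–Eb–Gb doesn't fit — on degree 6 Eb major would have Cm (vi). Cb is the degree-6 chord of Eb minor, so it is the borrowed bVI. But F–Ab–Cb is foreign: the diatonic ii on degree 2 is Fm, whereas Fdim comes from Eb minor. It is labeled ii°.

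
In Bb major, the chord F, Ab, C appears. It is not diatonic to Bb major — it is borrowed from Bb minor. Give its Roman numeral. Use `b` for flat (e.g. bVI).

F is scale degree 5 in Bb major. Diatonically Bb major has F (V) on that degree; F–Ab–C is instead the minor chord native to Bb minor, so it takes the label v.

v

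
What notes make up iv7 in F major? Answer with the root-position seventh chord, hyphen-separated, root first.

Bb-Db-F-Ab

The root, Bb, is scale degree 4 — the same note in F major and F minor; only the chord quality changes. Stacking thirds in F minor on Bb gives Bb–Db–F–Ab.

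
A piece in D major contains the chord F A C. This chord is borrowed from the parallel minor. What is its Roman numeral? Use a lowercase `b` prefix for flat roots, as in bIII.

bIII

In D major scale degree 3 is F#; F is its lowered form, from D minor. The diatonic chord on degree 3 would be F#m (iii), but F–A–C is the major chord from D minor. As a borrowed chord it is labeled bIII.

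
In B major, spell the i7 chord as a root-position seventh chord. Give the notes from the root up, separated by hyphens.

B-D-F#-A

The root, B, is scale degree 1 — the same note in B major and B minor; only the chord quality changes. In B minor the chord on B is B–D–F#–A.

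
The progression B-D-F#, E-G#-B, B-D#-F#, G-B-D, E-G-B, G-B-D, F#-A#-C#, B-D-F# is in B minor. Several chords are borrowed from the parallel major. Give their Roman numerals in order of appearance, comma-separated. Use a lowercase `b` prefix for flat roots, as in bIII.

In B minor (with V from harmonic minor) the diatonic chords are Bm, C#dim, D, Em, F#, G, A. B–D–F# = Bm, G–B–D = G, E–G–B = Em and F#–A#–C# = F# are all diatonic. E–G#–B doesn't fit — on degree 4 B minor would have Em (iv). E is the degree-4 chord of B major, so it is the borrowed IV. B–D#–F# is not: scale degree 1 in B minor carries Bm (i). In B major the chord on that degree is B, so here it functions as I, borrowed from the parallel major.

IV, I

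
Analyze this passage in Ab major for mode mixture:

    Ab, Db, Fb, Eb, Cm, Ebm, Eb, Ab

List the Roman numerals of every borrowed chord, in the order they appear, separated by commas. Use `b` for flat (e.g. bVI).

The diatonic triads in Ab major are Ab, Bbm, Cm, Db, Eb, Fm, Gdim. Ab, Db, Eb and Cm are all diatonic. Fb (Fb–Ab–Cb) is not: scale degree 6 in Ab major carries Fm (vi). In Ab minor the chord on that degree is Fb, so here it functions as bVI, borrowed from the parallel minor. Ebm (Eb–Gb–Bb) is not: scale degree 5 in Ab major carries Eb (V). In Ab minor the chord on that degree is Ebm, so here it functions as v, borrowed from the parallel minor.

bVI, v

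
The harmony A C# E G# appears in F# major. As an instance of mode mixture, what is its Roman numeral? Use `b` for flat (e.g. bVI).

A is the lowered form of scale degree 3 in F# major (the diatonic degree 3 is A#). The diatonic chord on degree 3 would be A#m (iii), but A–C#–E–G# is the major-seventh chord from F# minor. As a borrowed chord it is labeled bIIImaj7.

bIIImaj7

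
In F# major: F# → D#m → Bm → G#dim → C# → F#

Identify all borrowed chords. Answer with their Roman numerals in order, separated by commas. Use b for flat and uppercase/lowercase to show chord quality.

In F# major the diatonic chords are F#, G#m, A#m, B, C#, D#m, E#dim. F#, D#m and C# are all diatonic. Bm (B–D–F#) doesn't fit — on degree 4 F# major would have B (IV). Bm is the degree-4 chord of F# minor, so it is the borrowed iv. G#dim (G#–B–D) is not: scale degree 2 in F# major carries G#m (ii). In F# minor the chord on that degree is G#dim, so here it functions as ii°, borrowed from the parallel minor.

iv, ii°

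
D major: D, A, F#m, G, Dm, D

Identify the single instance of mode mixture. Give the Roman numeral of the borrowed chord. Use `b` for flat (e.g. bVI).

i

In D major the diatonic chords are D, Em, F#m, G, A, Bm, C#dim. D, A, F#m and G are all diatonic. But Dm (D–F–A) is foreign: the diatonic I on degree 1 is D, whereas Dm comes from D minor. It is labeled i.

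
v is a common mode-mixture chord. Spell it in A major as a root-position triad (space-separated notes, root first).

The root, E, is scale degree 5 — the same note in A major and A minor; only the chord quality changes. Building the minor chord from the parallel minor on E: E–G–B.

E G B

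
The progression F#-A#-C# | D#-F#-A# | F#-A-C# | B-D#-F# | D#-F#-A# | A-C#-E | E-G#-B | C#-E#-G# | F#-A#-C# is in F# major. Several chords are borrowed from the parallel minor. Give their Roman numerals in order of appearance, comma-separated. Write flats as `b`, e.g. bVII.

The diatonic triads in F# major are F#, G#m, A#m, B, C#, D#m, E#dim. F#–A#–C# = F#, D#–F#–A# = D#m, B–D#–F# = B and C#–E#–G# = C# are all diatonic. But F#–A–C# is foreign: the diatonic I on degree 1 is F#, whereas F#m comes from F# minor. It is labeled i. A–C#–E doesn't fit — on degree 3 F# major would have A#m (iii). A is the degree-3 chord of F# minor, so it is the borrowed bIII. E–G#–B doesn't fit — on degree 7 F# major would have E#dim (vii°). E is the degree-7 chord of F# minor, so it is the borrowed bVII.

i, bIII, bVII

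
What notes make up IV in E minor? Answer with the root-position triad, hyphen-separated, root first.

A-C#-E

The root, A, is scale degree 4 — the same note in E minor and E major; only the chord quality changes. Building the major chord from the parallel major on A: A–C#–E.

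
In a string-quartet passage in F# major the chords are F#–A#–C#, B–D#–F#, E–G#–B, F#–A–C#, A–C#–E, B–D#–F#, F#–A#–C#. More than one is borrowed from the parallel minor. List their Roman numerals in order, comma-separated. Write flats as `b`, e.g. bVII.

bVII, i, bIII

The diatonic triads in F# major are F#, G#m, A#m, B, C#, D#m, E#dim. F#–A#–C# = F# and B–D#–F# = B both belong to that set. E–G#–B doesn't fit — on degree 7 F# major would have E#dim (vii°). E is the degree-7 chord of F# minor, so it is the borrowed bVII. But F#–A–C# is foreign: the diatonic I on degree 1 is F#, whereas F#m comes from F# minor. It is labeled i. But A–C#–E is foreign: the diatonic iii on degree 3 is A#m, whereas A comes from F# minor. It is labeled bIII.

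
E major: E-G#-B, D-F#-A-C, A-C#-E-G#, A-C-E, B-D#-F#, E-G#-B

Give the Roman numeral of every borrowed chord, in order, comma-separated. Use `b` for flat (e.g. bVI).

The diatonic triads in E major are E, F#m, G#m, A, B, C#m, D#dim. E–G#–B = E, A–C#–E–G# = Amaj7 and B–D#–F# = B are all diatonic. But D–F#–A–C is foreign: the diatonic vii° on degree 7 is D#dim, whereas D7 comes from E minor. It is labeled bVII7. A–C–E is not: scale degree 4 in E major carries A (IV). In E minor the chord on that degree is Am, so here it functions as iv, borrowed from the parallel minor.

bVII7, iv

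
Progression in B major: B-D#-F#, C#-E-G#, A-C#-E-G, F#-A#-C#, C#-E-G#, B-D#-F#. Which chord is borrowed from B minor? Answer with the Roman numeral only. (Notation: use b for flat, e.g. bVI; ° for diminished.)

bVII7

The diatonic triads in B major are B, C#m, D#m, E, F#, G#m, A#dim. B–D#–F# = B, C#–E–G# = C#m and F#–A#–C# = F# all belong to that set. A–C#–E–G is not: scale degree 7 in B major carries A#dim (vii°). In B minor the chord on that degree is A7, so here it functions as bVII7, borrowed from the parallel minor.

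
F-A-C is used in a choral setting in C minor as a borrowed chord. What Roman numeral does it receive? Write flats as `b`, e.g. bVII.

IV

The root F is the diatonic 4th degree of C minor; the borrowing shows in the chord quality. The diatonic chord on degree 4 would be Fm (iv), but F–A–C is the major chord from C major. As a borrowed chord it is labeled IV.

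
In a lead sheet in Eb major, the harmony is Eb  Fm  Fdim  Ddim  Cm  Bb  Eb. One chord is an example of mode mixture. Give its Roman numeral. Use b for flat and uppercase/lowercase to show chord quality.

ii°

In Eb major the diatonic chords are Eb, Fm, Gm, Ab, Bb, Cm, Ddim. Eb, Fm, Ddim, Cm and Bb are all diatonic. But Fdim (F–Ab–Cb) is foreign: the diatonic ii on degree 2 is Fm, whereas Fdim comes from Eb minor. It is labeled ii°.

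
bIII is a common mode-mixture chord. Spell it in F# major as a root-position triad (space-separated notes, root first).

bIII is built on the lowered scale degree 3. In F# major degree 3 is A#; lowered it becomes A. Building the major chord from the parallel minor on A: A–C#–E.

A C# E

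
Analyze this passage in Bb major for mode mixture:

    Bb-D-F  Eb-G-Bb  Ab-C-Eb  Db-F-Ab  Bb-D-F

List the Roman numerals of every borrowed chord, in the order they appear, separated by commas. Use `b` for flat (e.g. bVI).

bVII, bIII

Bb major has the diatonic set Bb, Cm, Dm, Eb, F, Gm, Adim. Of the given chords, Bb–D–F = Bb and Eb–G–Bb = Eb are diatonic. Ab–C–Eb is not: scale degree 7 in Bb major carries Adim (vii°). In Bb minor the chord on that degree is Ab, so here it functions as bVII, borrowed from the parallel minor. Db–F–Ab doesn't fit — on degree 3 Bb major would have Dm (iii). Db is the degree-3 chord of Bb minor, so it is the borrowed bIII.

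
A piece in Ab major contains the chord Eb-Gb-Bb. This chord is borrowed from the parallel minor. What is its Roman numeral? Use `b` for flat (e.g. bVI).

Eb is scale degree 5 in Ab major. Diatonically Ab major has Eb (V) on that degree; Eb–Gb–Bb is instead the minor chord native to Ab minor, so it takes the label v.

v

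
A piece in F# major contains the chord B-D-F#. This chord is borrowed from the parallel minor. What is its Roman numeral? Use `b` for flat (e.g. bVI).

iv

B is scale degree 4 in F# major. Diatonically F# major has B (IV) on that degree; B–D–F# is instead the minor chord native to F# minor, so it takes the label iv.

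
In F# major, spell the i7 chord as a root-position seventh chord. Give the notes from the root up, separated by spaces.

F# A C# E

i7 is built on scale degree 1, which is F# in both F# major and its parallel. In F# minor the chord on F# is F#–A–C#–E.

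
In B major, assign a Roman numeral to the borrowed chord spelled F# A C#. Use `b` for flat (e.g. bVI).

F# is scale degree 5 in B major. The diatonic chord on degree 5 would be F# (V), but F#–A–C# is the minor chord from B minor. As a borrowed chord it is labeled v.

v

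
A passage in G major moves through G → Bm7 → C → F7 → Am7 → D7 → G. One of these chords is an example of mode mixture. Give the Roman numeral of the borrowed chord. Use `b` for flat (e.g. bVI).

bVII7

The diatonic triads in G major are G, Am, Bm, C, D, Em, F#dim. Of the given chords, G, Bm7, C, Am7 and D7 are diatonic. But F7 (F–A–C–Eb) is foreign: the diatonic vii° on degree 7 is F#dim, whereas F7 comes from G minor. It is labeled bVII7.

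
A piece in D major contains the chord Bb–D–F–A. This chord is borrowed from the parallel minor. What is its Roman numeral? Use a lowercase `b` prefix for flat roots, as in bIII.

bVImaj7

Bb is the lowered form of scale degree 6 in D major (the diatonic degree 6 is B). Diatonically D major has Bm (vi) on that degree; Bb–D–F–A is instead the major-seventh chord native to D minor, so it takes the label bVImaj7.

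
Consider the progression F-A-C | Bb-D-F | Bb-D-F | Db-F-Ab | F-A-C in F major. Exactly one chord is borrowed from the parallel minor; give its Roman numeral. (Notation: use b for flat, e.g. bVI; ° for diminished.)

The diatonic triads in F major are F, Gm, Am, Bb, C, Dm, Edim. F–A–C = F and Bb–D–F = Bb both belong to that set. Db–F–Ab doesn't fit — on degree 6 F major would have Dm (vi). Db is the degree-6 chord of F minor, so it is the borrowed bVI.

bVI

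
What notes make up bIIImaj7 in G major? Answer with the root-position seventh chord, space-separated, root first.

Bb D F A

The root of bIIImaj7 is the lowered 3rd degree: B becomes Bb. Stacking thirds in G minor on Bb gives Bb–D–F–A.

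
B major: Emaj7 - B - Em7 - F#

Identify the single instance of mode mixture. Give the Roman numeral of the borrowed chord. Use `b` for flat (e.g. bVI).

B major has the diatonic set B, C#m, D#m, E, F#, G#m, A#dim. Emaj7, B and F# are all diatonic. But Em7 (E–G–B–D) is foreign: the diatonic IV on degree 4 is E, whereas Em7 comes from B minor. It is labeled iv7.

iv7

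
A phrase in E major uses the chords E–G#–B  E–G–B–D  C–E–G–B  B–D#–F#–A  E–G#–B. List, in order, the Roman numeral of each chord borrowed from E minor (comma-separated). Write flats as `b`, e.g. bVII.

In E major the diatonic chords are E, F#m, G#m, A, B, C#m, D#dim. E–G#–B = E and B–D#–F#–A = B7 both belong to that set. E–G–B–D is not: scale degree 1 in E major carries E (I). In E minor the chord on that degree is Em7, so here it functions as i7, borrowed from the parallel minor. But C–E–G–B is foreign: the diatonic vi on degree 6 is C#m, whereas Cmaj7 comes from E minor. It is labeled bVImaj7.

i7, bVImaj7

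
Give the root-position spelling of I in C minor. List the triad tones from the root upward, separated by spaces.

The root, C, is scale degree 1 — the same note in C minor and C major; only the chord quality changes. Building the major chord from the parallel major on C: C–E–G.

C E G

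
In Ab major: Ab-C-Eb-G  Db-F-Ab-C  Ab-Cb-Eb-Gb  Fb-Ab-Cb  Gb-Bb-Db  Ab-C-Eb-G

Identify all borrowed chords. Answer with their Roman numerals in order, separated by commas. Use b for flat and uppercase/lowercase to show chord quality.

The diatonic triads in Ab major are Ab, Bbm, Cm, Db, Eb, Fm, Gdim. Ab–C–Eb–G = Abmaj7 and Db–F–Ab–C = Dbmaj7 both belong to that set. Ab–Cb–Eb–Gb doesn't fit — on degree 1 Ab major would have Ab (I). Abm7 is the degree-1 chord of Ab minor, so it is the borrowed i7. Fb–Ab–Cb is not: scale degree 6 in Ab major carries Fm (vi). In Ab minor the chord on that degree is Fb, so here it functions as bVI, borrowed from the parallel minor. Gb–Bb–Db is not: scale degree 7 in Ab major carries Gdim (vii°). In Ab minor the chord on that degree is Gb, so here it functions as bVII, borrowed from the parallel minor.

i7, bVI, bVII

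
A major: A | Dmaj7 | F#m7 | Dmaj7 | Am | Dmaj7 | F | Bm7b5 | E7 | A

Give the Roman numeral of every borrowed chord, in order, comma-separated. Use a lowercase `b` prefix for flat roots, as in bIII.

i, bVI, iiø7

A major has the diatonic set A, Bm, C#m, D, E, F#m, G#dim. Of the given chords, A, Dmaj7, F#m7 and E7 are diatonic. Am (A–C–E) is not: scale degree 1 in A major carries A (I). In A minor the chord on that degree is Am, so here it functions as i, borrowed from the parallel minor. F (F–A–C) is not: scale degree 6 in A major carries F#m (vi). In A minor the chord on that degree is F, so here it functions as bVI, borrowed from the parallel minor. Bm7b5 (B–D–F–A) doesn't fit — on degree 2 A major would have Bm (ii). Bm7b5 is the degree-2 chord of A minor, so it is the borrowed iiø7.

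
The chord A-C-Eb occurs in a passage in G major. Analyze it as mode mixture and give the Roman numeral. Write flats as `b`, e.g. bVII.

The root A is the diatonic 2nd degree of G major; the borrowing shows in the chord quality. The diatonic chord on degree 2 would be Am (ii), but A–C–Eb is the diminished chord from G minor. As a borrowed chord it is labeled ii°.

ii°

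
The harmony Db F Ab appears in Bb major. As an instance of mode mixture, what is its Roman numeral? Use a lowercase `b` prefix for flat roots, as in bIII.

In Bb major scale degree 3 is D; Db is its lowered form, from Bb minor. The diatonic chord on degree 3 would be Dm (iii), but Db–F–Ab is the major chord from Bb minor. As a borrowed chord it is labeled bIII.

bIII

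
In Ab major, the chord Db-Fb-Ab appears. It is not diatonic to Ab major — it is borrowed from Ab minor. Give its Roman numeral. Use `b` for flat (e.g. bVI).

iv

The root Db is the diatonic 4th degree of Ab major; the borrowing shows in the chord quality. The diatonic chord on degree 4 would be Db (IV), but Db–Fb–Ab is the minor chord from Ab minor. As a borrowed chord it is labeled iv.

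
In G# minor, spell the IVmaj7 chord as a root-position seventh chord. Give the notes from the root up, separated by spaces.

C# E# G# B#

The root, C#, is scale degree 4 — the same note in G# minor and G# major; only the chord quality changes. Stacking thirds in G# major on C# gives C#–E#–G#–B#.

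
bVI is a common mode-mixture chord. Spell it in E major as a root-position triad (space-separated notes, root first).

bVI is built on the lowered scale degree 6. In E major degree 6 is C#; lowered it becomes C. In E minor the chord on C is C–E–G.

C E G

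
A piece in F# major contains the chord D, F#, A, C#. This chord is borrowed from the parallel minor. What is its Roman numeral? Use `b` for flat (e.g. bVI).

bVImaj7

The root D is the lowered 6th scale degree — diatonically F# major has D# there. Diatonically F# major has D#m (vi) on that degree; D–F#–A–C# is instead the major-seventh chord native to F# minor, so it takes the label bVImaj7.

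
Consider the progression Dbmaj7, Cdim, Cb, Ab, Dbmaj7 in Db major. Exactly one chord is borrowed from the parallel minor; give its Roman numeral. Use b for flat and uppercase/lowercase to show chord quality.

bVII

In Db major the diatonic chords are Db, Ebm, Fm, Gb, Ab, Bbm, Cdim. Of the given chords, Dbmaj7, Cdim and Ab are diatonic. Cb (Cb–Eb–Gb) doesn't fit — on degree 7 Db major would have Cdim (vii°). Cb is the degree-7 chord of Db minor, so it is the borrowed bVII.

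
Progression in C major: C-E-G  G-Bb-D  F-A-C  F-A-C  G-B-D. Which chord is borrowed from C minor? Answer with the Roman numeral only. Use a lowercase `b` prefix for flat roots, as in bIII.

C major has the diatonic set C, Dm, Em, F, G, Am, Bdim. C–E–G = C, F–A–C = F and G–B–D = G all belong to that set. But G–Bb–D is foreign: the diatonic V on degree 5 is G, whereas Gm comes from C minor. It is labeled v.

v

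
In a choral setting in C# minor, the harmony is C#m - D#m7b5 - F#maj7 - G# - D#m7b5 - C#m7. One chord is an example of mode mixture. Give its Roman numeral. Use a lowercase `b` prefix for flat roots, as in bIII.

IVmaj7

In C# minor (with V from harmonic minor) the diatonic chords are C#m, D#dim, E, F#m, G#, A, B. C#m, D#m7b5, G# and C#m7 are all diatonic. But F#maj7 (F#–A#–C#–E#) is foreign: the diatonic iv on degree 4 is F#m, whereas F#maj7 comes from C# major. It is labeled IVmaj7.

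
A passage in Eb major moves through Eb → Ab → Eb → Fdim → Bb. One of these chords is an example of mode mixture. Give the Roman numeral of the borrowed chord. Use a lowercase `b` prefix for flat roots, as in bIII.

ii°

Eb major has the diatonic set Eb, Fm, Gm, Ab, Bb, Cm, Ddim. Eb, Ab and Bb are all diatonic. Fdim (F–Ab–Cb) is not: scale degree 2 in Eb major carries Fm (ii). In Eb minor the chord on that degree is Fdim, so here it functions as ii°, borrowed from the parallel minor.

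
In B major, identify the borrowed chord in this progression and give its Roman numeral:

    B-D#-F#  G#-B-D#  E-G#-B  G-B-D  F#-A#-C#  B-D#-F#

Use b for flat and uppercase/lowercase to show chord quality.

B major has the diatonic set B, C#m, D#m, E, F#, G#m, A#dim. B–D#–F# = B, G#–B–D# = G#m, E–G#–B = E and F#–A#–C# = F# all belong to that set. But G–B–D is foreign: the diatonic vi on degree 6 is G#m, whereas G comes from B minor. It is labeled bVI.

bVI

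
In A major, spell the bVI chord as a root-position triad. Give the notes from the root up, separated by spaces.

bVI is built on the lowered scale degree 6. In A major degree 6 is F#; lowered it becomes F. Stacking thirds in A minor on F gives F–A–C.

F A C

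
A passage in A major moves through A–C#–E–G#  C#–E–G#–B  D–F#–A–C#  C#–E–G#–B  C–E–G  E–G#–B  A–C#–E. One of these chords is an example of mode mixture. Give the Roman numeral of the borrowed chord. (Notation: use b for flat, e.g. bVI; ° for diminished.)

In A major the diatonic chords are A, Bm, C#m, D, E, F#m, G#dim. A–C#–E–G# = Amaj7, C#–E–G#–B = C#m7, D–F#–A–C# = Dmaj7, E–G#–B = E and A–C#–E = A are all diatonic. But C–E–G is foreign: the diatonic iii on degree 3 is C#m, whereas C comes from A minor. It is labeled bIII.

bIII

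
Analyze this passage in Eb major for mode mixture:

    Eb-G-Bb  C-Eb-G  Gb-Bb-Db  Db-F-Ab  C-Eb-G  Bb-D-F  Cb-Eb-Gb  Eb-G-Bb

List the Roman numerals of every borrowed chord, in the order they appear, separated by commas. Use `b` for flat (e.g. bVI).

The diatonic triads in Eb major are Eb, Fm, Gm, Ab, Bb, Cm, Ddim. Of the given chords, Eb–G–Bb = Eb, C–Eb–G = Cm and Bb–D–F = Bb are diatonic. But Gb–Bb–Db is foreign: the diatonic iii on degree 3 is Gm, whereas Gb comes from Eb minor. It is labeled bIII. But Db–F–Ab is foreign: the diatonic vii° on degree 7 is Ddim, whereas Db comes from Eb minor. It is labeled bVII. Cb–Eb–Gb doesn't fit — on degree 6 Eb major would have Cm (vi). Cb is the degree-6 chord of Eb minor, so it is the borrowed bVI.

bIII, bVII, bVI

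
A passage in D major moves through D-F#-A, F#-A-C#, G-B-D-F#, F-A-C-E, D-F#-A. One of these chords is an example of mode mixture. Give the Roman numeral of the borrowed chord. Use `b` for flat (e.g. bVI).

The diatonic triads in D major are D, Em, F#m, G, A, Bm, C#dim. D–F#–A = D, F#–A–C# = F#m and G–B–D–F# = Gmaj7 are all diatonic. F–A–C–E is not: scale degree 3 in D major carries F#m (iii). In D minor the chord on that degree is Fmaj7, so here it functions as bIIImaj7, borrowed from the parallel minor.

bIIImaj7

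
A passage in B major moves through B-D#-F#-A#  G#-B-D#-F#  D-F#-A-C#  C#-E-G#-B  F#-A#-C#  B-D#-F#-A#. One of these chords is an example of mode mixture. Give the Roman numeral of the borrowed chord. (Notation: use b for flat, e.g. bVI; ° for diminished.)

bIIImaj7

In B major the diatonic chords are B, C#m, D#m, E, F#, G#m, A#dim. B–D#–F#–A# = Bmaj7, G#–B–D#–F# = G#m7, C#–E–G#–B = C#m7 and F#–A#–C# = F# are all diatonic. But D–F#–A–C# is foreign: the diatonic iii on degree 3 is D#m, whereas Dmaj7 comes from B minor. It is labeled bIIImaj7.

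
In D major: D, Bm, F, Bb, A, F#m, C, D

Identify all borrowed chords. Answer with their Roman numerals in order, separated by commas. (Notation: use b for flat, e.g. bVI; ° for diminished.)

bIII, bVI, bVII

The diatonic triads in D major are D, Em, F#m, G, A, Bm, C#dim. Of the given chords, D, Bm, A and F#m are diatonic. F (F–A–C) doesn't fit — on degree 3 D major would have F#m (iii). F is the degree-3 chord of D minor, so it is the borrowed bIII. Bb (Bb–D–F) is not: scale degree 6 in D major carries Bm (vi). In D minor the chord on that degree is Bb, so here it functions as bVI, borrowed from the parallel minor. But C (C–E–G) is foreign: the diatonic vii° on degree 7 is C#dim, whereas C comes from D minor. It is labeled bVII.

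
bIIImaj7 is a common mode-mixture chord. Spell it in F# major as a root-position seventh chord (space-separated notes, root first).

Scale degree 3 in F# major is A#. bIIImaj7 uses the lowered form, A, taken from F# minor. Stacking thirds in F# minor on A gives A–C#–E–G#.

A C# E G#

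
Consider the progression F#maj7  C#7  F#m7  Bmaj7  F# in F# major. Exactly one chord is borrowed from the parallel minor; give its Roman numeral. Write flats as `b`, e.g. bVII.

In F# major the diatonic chords are F#, G#m, A#m, B, C#, D#m, E#dim. F#maj7, C#7, Bmaj7 and F# all belong to that set. F#m7 (F#–A–C#–E) is not: scale degree 1 in F# major carries F# (I). In F# minor the chord on that degree is F#m7, so here it functions as i7, borrowed from the parallel minor.

i7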